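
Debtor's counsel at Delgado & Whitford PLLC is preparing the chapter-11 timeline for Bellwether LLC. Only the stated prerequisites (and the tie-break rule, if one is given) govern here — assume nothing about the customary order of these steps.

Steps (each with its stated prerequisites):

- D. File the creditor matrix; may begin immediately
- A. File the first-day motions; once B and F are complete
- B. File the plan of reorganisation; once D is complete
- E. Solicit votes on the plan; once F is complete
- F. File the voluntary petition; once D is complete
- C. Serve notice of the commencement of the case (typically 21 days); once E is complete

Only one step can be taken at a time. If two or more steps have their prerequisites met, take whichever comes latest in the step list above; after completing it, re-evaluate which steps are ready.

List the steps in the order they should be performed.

D, F, E, C, B, A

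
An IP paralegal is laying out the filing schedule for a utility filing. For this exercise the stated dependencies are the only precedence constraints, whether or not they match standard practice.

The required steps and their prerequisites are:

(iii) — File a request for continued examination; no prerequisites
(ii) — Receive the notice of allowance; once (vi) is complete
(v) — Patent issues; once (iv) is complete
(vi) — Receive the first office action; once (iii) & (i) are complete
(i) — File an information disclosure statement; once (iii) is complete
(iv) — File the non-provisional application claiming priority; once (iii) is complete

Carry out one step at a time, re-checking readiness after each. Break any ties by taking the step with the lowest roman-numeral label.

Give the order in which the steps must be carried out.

(iii) is the only step with nothing outstanding, so it goes first.
Ready: (i) and (iv). (i) has the earlier label → (i).
(vi) now also ready, so the ready set is {(iv), (vi)}; (iv) has the earlier label → (iv).
(v) now also ready, so the ready set is {(v), (vi)}; (v) has the earlier label → (v).
Next only (vi) has its prerequisites met → (vi).
(ii) is the only step now ready → (ii).

(iii), (i), (iv), (v), (vi), (ii)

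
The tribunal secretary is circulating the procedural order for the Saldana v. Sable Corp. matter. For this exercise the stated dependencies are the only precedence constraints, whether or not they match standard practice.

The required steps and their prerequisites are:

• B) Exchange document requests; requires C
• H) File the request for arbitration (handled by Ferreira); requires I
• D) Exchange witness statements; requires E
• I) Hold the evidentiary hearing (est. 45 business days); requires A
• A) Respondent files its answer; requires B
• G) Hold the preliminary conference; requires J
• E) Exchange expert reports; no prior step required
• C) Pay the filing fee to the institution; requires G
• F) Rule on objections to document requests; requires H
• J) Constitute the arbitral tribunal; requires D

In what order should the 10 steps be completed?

Only E has no prerequisites, so it is first.
That leaves D as the only ready step → D.
That leaves J as the only ready step → J.
G needed J, now all done → G.
C needed G, now all done → C.
B is the only step now ready → B.
Next only A has its prerequisites met → A.
That leaves I as the only ready step → I.
H needed I, now all done → H.
F needed H, now all done → F.

E D J G C B A I H F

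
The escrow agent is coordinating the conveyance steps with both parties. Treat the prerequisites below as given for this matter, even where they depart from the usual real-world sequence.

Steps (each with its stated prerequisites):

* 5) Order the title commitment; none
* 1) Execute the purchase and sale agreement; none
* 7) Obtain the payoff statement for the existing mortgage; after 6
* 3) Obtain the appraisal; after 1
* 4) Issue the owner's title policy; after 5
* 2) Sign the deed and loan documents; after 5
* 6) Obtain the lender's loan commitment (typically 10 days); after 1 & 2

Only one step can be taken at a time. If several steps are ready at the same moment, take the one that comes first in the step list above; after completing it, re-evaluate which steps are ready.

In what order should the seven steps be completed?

5 and 1 have no prerequisites; 5 is listed earlier, so 5 is first.
4 and 2 now also ready, so the ready set is {1, 4, 2}; 1 is listed earlier → 1.
Ready: 3, 4 and 2. 3 is listed earlier → 3.
Now 4 and 2 have their prerequisites met. 4 is listed earlier, so 4 next.
2 needed 5, now all done → 2.
6 needed 1 and 2, now all done → 6.
7 needed 6, now all done → 7.

5 → 1 → 3 → 4 → 2 → 6 → 7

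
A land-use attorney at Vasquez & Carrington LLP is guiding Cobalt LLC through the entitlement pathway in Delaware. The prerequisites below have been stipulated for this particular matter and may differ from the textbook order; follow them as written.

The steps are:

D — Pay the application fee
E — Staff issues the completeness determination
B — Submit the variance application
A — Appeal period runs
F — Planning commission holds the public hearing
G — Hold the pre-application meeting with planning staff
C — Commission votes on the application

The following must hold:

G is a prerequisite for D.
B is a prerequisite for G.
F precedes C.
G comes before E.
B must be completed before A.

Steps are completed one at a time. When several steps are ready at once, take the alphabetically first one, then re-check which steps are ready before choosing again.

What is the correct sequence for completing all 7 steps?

Nothing is required for B and F. B has the earlier label → B first.
A and G now also ready, so the ready set is {A, F, G}; A has the earlier label → A.
Ready: F and G. F has the earlier label → F.
C and G are both available; C has the earlier label → C.
G needed B, now all done → G.
D and E are both available; D has the earlier label → D.
Next only E has its prerequisites met → E.

B, A, F, C, G, D, E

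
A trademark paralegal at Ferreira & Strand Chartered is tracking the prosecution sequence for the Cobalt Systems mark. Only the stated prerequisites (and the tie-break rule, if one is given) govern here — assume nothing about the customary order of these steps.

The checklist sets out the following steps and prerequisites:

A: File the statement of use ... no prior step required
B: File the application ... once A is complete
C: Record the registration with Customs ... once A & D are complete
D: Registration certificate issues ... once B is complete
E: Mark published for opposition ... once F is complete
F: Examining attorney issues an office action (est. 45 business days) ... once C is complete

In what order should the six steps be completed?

A has no prerequisites → A first.
B needed A, now all done → B.
D is the only step now ready → D.
C needed A and D, now all done → C.
Next only F has its prerequisites met → F.
E needed F, now all done → E.

A, B, D, C, F, E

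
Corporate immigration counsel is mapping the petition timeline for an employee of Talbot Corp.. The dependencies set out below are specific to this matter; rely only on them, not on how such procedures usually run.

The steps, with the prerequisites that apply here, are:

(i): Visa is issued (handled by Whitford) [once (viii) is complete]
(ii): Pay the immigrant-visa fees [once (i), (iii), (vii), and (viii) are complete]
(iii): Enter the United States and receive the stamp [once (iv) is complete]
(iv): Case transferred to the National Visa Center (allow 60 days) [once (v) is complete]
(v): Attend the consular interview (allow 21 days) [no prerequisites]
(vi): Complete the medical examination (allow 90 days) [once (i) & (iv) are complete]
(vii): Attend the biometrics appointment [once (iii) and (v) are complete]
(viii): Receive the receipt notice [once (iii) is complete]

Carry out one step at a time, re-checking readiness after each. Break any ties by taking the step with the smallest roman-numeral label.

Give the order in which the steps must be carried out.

(v), (iv), (iii), (vii), (viii), (i), (ii), (vi)

Only (v) has no prerequisites, so it is first.
(iv) needed (v), now all done → (iv).
Next only (iii) has its prerequisites met → (iii).
Now (vii) and (viii) have their prerequisites met. (vii) has the earlier label, so (vii) next.
Next only (viii) has its prerequisites met → (viii).
Next only (i) has its prerequisites met → (i).
Now (ii) and (vi) have their prerequisites met. (ii) has the earlier label, so (ii) next.
Next only (vi) has its prerequisites met → (vi).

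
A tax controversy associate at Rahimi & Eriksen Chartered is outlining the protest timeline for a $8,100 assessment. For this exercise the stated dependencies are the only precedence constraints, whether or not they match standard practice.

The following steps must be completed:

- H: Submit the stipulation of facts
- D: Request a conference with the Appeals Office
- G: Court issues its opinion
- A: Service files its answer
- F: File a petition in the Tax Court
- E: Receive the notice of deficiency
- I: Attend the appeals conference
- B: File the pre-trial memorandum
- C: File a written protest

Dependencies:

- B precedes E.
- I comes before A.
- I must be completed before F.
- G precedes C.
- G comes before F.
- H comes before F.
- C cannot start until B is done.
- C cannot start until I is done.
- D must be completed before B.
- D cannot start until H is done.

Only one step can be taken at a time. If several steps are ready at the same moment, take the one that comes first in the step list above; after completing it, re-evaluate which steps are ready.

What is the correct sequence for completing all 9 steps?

H, D, G, I, A, F, B, E, C

Nothing is required for H, G and I. H is listed earlier → H first.
D now also ready, so the ready set is {D, G, I}; D is listed earlier → D.
B now also ready, so the ready set is {G, I, B}; G is listed earlier → G.
I and B are both available; I is listed earlier → I.
Now A, F and B have their prerequisites met. A is listed earlier, so A next.
F and B are both available; F is listed earlier → F.
B needed D, now all done → B.
E and C are both available; E is listed earlier → E.
C needed G, I and B, now all done → C.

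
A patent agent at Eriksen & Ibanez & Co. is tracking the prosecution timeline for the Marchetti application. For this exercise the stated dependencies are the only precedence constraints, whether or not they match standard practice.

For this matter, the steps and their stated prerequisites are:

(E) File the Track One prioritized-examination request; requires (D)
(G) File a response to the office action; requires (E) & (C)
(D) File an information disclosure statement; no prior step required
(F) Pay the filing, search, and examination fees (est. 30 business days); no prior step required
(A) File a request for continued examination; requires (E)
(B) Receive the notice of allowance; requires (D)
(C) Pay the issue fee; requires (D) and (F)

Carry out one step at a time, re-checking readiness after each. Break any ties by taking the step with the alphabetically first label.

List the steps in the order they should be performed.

(D) and (F) have no prerequisites; (D) has the earlier label, so (D) is first.
(B) and (E) now also ready, so the ready set is {(B), (E), (F)}; (B) has the earlier label → (B).
(E) and (F) are both available; (E) has the earlier label → (E).
(A) now also ready, so the ready set is {(A), (F)}; (A) has the earlier label → (A).
That leaves (F) as the only ready step → (F).
(C) needed (D) and (F), now all done → (C).
Next only (G) has its prerequisites met → (G).

(D) → (B) → (E) → (A) → (F) → (C) → (G)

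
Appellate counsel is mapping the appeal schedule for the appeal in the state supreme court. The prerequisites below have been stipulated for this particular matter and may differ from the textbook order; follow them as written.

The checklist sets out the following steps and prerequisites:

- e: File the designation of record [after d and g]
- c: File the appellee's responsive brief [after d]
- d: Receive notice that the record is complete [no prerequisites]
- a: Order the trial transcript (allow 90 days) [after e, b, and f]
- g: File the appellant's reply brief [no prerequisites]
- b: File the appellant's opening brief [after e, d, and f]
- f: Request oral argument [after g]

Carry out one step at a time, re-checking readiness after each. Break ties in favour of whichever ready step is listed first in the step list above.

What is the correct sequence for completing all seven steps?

d, c, g, e, f, b, a

Nothing is required for d and g. d is listed earlier → d first.
c now also ready, so the ready set is {c, g}; c is listed earlier → c.
g is the only step now ready → g.
Now e and f have their prerequisites met. e is listed earlier, so e next.
f needed g, now all done → f.
b needed e, d and f, now all done → b.
Next only a has its prerequisites met → a.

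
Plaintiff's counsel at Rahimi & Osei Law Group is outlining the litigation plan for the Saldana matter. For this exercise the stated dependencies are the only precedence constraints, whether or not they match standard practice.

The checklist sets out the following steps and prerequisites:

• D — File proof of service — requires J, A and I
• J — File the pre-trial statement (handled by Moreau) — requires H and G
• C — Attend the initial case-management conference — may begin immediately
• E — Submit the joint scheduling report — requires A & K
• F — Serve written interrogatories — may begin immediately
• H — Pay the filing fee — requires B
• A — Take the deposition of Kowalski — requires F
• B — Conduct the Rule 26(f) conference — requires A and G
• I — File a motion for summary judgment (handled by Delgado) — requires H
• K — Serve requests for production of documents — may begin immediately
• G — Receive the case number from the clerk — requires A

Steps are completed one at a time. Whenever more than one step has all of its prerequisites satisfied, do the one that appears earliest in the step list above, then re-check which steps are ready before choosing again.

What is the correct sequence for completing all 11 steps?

C, F and K have no prerequisites; C is listed earlier, so C is first.
Now F and K have their prerequisites met. F is listed earlier, so F next.
A now also ready, so the ready set is {A, K}; A is listed earlier → A.
G now also ready, so the ready set is {K, G}; K is listed earlier → K.
Now E and G have their prerequisites met. E is listed earlier, so E next.
G needed A, now all done → G.
That leaves B as the only ready step → B.
Next only H has its prerequisites met → H.
Ready: J and I. J is listed earlier → J.
I is the only step now ready → I.
D needed J, A and I, now all done → D.

C, F, A, K, E, G, B, H, J, I, D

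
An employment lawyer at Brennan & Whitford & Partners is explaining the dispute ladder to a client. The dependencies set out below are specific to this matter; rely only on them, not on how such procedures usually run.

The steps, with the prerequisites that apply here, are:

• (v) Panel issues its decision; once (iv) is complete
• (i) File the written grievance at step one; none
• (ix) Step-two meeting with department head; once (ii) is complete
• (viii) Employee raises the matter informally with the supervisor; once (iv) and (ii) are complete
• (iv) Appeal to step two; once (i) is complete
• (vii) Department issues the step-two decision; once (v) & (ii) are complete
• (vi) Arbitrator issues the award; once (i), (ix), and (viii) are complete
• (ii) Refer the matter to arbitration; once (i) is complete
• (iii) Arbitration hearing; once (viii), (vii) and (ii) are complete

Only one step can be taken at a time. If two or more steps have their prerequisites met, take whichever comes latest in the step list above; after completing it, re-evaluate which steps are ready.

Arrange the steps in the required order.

(i) (ii) (iv) (viii) (ix) (vi) (v) (vii) (iii)

(i) is the only step with nothing outstanding, so it goes first.
Now (ii) and (iv) have their prerequisites met. (ii) is listed later, so (ii) next.
Ready: (iv) and (ix). (iv) is listed later → (iv).
Now (viii), (ix) and (v) have their prerequisites met. (viii) is listed later, so (viii) next.
Ready: (ix) and (v). (ix) is listed later → (ix).
Ready: (vi) and (v). (vi) is listed later → (vi).
That leaves (v) as the only ready step → (v).
(vii) is the only step now ready → (vii).
(iii) needed (ii), (vii) and (viii), now all done → (iii).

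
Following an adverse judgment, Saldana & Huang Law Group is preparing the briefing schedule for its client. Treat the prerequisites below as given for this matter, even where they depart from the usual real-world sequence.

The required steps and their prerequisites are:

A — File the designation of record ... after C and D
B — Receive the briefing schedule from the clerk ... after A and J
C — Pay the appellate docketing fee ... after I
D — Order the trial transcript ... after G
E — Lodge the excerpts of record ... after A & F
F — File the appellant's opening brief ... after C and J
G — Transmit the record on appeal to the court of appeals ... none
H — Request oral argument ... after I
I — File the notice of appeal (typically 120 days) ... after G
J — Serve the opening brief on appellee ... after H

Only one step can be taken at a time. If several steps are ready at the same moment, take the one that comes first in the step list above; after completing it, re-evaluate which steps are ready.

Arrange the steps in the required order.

G has no prerequisites → G first.
Now D and I have their prerequisites met. D is listed earlier, so D next.
I needed G, now all done → I.
Now C and H have their prerequisites met. C is listed earlier, so C next.
Ready: A and H. A is listed earlier → A.
That leaves H as the only ready step → H.
That leaves J as the only ready step → J.
Now B and F have their prerequisites met. B is listed earlier, so B next.
Next only F has its prerequisites met → F.
E needed A and F, now all done → E.

G, D, I, C, A, H, J, B, F, E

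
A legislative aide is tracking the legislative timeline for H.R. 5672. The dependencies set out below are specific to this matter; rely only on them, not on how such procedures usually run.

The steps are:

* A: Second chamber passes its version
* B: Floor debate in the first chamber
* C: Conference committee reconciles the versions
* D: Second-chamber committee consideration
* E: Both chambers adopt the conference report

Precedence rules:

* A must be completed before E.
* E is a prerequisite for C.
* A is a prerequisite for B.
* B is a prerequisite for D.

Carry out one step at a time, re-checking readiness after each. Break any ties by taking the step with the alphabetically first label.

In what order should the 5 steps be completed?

A B D E C

A is the only step with nothing outstanding, so it goes first.
Now B and E have their prerequisites met. B has the earlier label, so B next.
D now also ready, so the ready set is {D, E}; D has the earlier label → D.
E needed A, now all done → E.
That leaves C as the only ready step → C.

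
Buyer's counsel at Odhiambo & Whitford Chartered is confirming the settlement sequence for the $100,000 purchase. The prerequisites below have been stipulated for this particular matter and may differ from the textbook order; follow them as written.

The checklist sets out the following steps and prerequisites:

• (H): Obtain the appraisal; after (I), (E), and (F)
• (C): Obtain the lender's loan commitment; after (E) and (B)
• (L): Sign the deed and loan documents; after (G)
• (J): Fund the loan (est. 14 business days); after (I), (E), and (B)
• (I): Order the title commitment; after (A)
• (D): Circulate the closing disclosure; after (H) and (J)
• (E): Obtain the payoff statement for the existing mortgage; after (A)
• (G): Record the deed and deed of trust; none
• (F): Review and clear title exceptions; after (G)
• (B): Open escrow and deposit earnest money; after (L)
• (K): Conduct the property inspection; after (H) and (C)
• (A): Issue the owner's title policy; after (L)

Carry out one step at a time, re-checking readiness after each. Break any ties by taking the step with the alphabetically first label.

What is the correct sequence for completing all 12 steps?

Only (G) has no prerequisites, so it is first.
Ready: (F) and (L). (F) has the earlier label → (F).
(L) needed (G), now all done → (L).
Ready: (A) and (B). (A) has the earlier label → (A).
Ready: (B), (E) and (I). (B) has the earlier label → (B).
Now (E) and (I) have their prerequisites met. (E) has the earlier label, so (E) next.
(C) now also ready, so the ready set is {(C), (I)}; (C) has the earlier label → (C).
(I) is the only step now ready → (I).
Now (H) and (J) have their prerequisites met. (H) has the earlier label, so (H) next.
(K) now also ready, so the ready set is {(J), (K)}; (J) has the earlier label → (J).
Now (D) and (K) have their prerequisites met. (D) has the earlier label, so (D) next.
That leaves (K) as the only ready step → (K).

(G), (F), (L), (A), (B), (E), (C), (I), (H), (J), (D), (K)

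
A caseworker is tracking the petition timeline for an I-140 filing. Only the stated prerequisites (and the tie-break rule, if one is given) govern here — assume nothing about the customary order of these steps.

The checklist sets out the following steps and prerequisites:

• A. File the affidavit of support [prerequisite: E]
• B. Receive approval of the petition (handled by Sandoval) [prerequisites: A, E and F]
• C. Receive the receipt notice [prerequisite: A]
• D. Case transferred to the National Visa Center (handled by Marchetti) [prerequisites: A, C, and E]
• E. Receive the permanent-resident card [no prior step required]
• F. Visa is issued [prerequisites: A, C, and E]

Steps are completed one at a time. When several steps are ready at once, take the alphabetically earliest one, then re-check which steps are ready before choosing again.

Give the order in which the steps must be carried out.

E A C D F B

E has no prerequisites → E first.
That leaves A as the only ready step → A.
That leaves C as the only ready step → C.
Now D and F have their prerequisites met. D has the earlier label, so D next.
That leaves F as the only ready step → F.
B needed A, E and F, now all done → B.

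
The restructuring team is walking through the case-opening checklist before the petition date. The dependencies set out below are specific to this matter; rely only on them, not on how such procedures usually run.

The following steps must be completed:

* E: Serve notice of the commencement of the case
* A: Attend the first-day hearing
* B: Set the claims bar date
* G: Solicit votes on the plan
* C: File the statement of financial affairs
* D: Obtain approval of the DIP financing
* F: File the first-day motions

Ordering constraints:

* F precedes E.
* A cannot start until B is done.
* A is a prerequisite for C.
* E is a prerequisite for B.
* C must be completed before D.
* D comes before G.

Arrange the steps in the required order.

F E B A C D G

F has no prerequisites → F first.
Next only E has its prerequisites met → E.
B is the only step now ready → B.
A is the only step now ready → A.
Next only C has its prerequisites met → C.
D needed C, now all done → D.
Next only G has its prerequisites met → G.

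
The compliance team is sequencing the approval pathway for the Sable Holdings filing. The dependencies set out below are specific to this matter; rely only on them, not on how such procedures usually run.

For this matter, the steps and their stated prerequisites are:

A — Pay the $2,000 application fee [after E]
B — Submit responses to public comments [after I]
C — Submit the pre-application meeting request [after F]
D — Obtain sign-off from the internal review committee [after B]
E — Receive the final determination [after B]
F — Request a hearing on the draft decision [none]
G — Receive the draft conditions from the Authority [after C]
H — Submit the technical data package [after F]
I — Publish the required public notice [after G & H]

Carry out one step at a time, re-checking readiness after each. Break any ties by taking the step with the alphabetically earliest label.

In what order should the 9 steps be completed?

F has no prerequisites → F first.
Ready: C and H. C has the earlier label → C.
Now G and H have their prerequisites met. G has the earlier label, so G next.
That leaves H as the only ready step → H.
That leaves I as the only ready step → I.
B is the only step now ready → B.
Ready: D and E. D has the earlier label → D.
That leaves E as the only ready step → E.
A needed E, now all done → A.

F, C, G, H, I, B, D, E, A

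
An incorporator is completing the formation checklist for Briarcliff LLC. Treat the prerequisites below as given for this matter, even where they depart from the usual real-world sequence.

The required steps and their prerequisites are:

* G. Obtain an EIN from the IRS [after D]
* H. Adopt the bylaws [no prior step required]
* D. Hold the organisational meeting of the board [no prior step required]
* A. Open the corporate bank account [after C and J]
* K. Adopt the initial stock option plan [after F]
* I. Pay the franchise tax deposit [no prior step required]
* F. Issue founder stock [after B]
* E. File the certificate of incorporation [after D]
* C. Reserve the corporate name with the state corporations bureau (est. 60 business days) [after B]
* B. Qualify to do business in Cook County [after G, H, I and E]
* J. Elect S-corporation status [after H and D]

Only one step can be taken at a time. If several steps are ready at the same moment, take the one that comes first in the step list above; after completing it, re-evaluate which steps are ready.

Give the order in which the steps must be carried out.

H, D, G, I, E, B, F, K, C, J, A

H, D and I have no prerequisites; H is listed earlier, so H is first.
D and I are both available; D is listed earlier → D.
Now G, I, E and J have their prerequisites met. G is listed earlier, so G next.
Now I, E and J have their prerequisites met. I is listed earlier, so I next.
Ready: E and J. E is listed earlier → E.
Ready: B and J. B is listed earlier → B.
F and C now also ready, so the ready set is {F, C, J}; F is listed earlier → F.
K now also ready, so the ready set is {K, C, J}; K is listed earlier → K.
C and J are both available; C is listed earlier → C.
J needed H and D, now all done → J.
Next only A has its prerequisites met → A.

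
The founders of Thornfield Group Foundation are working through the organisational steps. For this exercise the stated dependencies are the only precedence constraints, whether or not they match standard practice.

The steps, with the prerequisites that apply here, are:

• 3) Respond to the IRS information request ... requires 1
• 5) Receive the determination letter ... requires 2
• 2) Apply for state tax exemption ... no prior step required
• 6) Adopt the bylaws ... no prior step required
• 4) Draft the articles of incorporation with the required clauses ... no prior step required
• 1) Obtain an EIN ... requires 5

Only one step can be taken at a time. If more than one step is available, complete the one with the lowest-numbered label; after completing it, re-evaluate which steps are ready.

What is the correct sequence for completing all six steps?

2, 4, 5, 1, 3, 6

Nothing is required for 2, 4 and 6. 2 has the earlier label → 2 first.
Now 4, 5 and 6 have their prerequisites met. 4 has the earlier label, so 4 next.
Now 5 and 6 have their prerequisites met. 5 has the earlier label, so 5 next.
1 now also ready, so the ready set is {1, 6}; 1 has the earlier label → 1.
3 now also ready, so the ready set is {3, 6}; 3 has the earlier label → 3.
6 is the only step now ready → 6.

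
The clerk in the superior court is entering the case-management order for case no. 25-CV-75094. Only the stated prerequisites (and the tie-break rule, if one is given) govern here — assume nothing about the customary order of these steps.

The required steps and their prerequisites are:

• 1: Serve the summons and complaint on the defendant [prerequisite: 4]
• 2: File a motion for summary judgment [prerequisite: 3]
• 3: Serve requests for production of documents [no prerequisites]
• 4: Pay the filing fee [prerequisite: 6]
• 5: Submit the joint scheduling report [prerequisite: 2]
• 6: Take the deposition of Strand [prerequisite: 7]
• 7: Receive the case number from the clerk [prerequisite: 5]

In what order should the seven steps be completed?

3, 2, 5, 7, 6, 4, 1

Only 3 has no prerequisites, so it is first.
2 needed 3, now all done → 2.
5 needed 2, now all done → 5.
7 needed 5, now all done → 7.
Next only 6 has its prerequisites met → 6.
That leaves 4 as the only ready step → 4.
Next only 1 has its prerequisites met → 1.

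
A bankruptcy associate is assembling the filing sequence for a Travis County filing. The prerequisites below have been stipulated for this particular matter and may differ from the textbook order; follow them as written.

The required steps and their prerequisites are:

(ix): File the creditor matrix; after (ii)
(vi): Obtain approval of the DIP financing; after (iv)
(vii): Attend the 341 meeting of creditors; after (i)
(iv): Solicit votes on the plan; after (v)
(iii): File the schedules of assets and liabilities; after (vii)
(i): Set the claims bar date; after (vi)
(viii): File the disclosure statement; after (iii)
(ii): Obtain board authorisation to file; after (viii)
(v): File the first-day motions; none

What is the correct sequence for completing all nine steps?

(v) has no prerequisites → (v) first.
Next only (iv) has its prerequisites met → (iv).
That leaves (vi) as the only ready step → (vi).
Next only (i) has its prerequisites met → (i).
(vii) needed (i), now all done → (vii).
(iii) is the only step now ready → (iii).
(viii) needed (iii), now all done → (viii).
Next only (ii) has its prerequisites met → (ii).
That leaves (ix) as the only ready step → (ix).

(v) (iv) (vi) (i) (vii) (iii) (viii) (ii) (ix)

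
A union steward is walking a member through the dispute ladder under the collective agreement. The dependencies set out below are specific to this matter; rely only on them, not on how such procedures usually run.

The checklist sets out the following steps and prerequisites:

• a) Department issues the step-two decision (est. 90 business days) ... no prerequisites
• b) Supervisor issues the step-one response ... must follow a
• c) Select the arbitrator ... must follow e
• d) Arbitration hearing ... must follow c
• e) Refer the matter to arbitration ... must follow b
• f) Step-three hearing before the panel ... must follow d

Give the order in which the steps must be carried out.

a → b → e → c → d → f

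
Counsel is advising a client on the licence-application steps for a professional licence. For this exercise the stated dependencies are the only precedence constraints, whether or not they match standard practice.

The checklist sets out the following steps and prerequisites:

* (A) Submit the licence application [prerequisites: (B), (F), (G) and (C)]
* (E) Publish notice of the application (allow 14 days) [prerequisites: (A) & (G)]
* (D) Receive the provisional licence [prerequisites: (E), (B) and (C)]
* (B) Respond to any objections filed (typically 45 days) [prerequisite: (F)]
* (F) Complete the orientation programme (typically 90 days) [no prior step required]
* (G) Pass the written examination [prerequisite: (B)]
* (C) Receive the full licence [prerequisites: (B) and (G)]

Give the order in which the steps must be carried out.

Only (F) has no prerequisites, so it is first.
(B) needed (F), now all done → (B).
(G) needed (B), now all done → (G).
Next only (C) has its prerequisites met → (C).
That leaves (A) as the only ready step → (A).
(E) needed (A) and (G), now all done → (E).
(D) is the only step now ready → (D).

(F), (B), (G), (C), (A), (E), (D)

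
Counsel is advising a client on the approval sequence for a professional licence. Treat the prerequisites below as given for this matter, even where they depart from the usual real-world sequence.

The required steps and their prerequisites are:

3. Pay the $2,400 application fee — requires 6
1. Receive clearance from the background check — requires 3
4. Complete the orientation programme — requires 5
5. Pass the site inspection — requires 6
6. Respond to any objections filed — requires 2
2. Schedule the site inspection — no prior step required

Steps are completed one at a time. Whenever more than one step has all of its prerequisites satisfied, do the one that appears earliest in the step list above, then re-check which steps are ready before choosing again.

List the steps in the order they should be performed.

2 → 6 → 3 → 1 → 5 → 4

Only 2 has no prerequisites, so it is first.
6 is the only step now ready → 6.
Ready: 3 and 5. 3 is listed earlier → 3.
1 now also ready, so the ready set is {1, 5}; 1 is listed earlier → 1.
5 needed 6, now all done → 5.
4 needed 5, now all done → 4.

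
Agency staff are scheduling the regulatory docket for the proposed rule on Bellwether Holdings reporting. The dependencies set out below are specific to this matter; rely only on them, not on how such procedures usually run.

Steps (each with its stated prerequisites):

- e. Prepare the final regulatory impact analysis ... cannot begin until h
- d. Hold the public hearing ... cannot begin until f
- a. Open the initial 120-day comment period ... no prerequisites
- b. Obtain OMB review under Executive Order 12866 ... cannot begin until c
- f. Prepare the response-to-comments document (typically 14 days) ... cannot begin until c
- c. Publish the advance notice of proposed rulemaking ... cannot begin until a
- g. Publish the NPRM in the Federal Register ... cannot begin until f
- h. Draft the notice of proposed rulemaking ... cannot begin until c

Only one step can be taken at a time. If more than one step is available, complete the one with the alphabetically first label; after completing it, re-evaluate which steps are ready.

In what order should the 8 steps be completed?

a → c → b → f → d → g → h → e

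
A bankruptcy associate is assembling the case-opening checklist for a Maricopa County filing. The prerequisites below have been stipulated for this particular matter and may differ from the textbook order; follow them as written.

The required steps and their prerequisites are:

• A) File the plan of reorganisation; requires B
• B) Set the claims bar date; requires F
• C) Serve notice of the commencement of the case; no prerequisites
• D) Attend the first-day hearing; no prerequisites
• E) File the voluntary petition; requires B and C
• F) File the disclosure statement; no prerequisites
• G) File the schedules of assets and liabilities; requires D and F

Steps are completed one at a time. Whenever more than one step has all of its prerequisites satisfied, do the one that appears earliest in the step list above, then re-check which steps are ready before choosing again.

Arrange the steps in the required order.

C D F B A E G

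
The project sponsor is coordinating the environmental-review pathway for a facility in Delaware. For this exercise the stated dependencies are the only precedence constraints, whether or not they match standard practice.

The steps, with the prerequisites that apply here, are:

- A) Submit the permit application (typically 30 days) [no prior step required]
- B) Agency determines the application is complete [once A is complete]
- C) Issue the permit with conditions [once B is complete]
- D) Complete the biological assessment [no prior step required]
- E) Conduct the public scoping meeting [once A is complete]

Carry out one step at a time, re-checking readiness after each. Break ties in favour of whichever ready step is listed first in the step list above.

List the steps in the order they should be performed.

A, B, C, D, E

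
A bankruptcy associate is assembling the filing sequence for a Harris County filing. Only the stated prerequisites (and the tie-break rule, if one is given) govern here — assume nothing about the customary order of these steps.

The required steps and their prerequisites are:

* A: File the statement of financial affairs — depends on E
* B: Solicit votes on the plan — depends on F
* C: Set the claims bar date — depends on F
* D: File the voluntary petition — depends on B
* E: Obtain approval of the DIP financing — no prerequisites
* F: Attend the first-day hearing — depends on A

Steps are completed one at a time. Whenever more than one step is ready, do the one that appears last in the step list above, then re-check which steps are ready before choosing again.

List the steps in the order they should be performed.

E → A → F → C → B → D

E has no prerequisites → E first.
That leaves A as the only ready step → A.
That leaves F as the only ready step → F.
Ready: C and B. C is listed later → C.
B needed F, now all done → B.
Next only D has its prerequisites met → D.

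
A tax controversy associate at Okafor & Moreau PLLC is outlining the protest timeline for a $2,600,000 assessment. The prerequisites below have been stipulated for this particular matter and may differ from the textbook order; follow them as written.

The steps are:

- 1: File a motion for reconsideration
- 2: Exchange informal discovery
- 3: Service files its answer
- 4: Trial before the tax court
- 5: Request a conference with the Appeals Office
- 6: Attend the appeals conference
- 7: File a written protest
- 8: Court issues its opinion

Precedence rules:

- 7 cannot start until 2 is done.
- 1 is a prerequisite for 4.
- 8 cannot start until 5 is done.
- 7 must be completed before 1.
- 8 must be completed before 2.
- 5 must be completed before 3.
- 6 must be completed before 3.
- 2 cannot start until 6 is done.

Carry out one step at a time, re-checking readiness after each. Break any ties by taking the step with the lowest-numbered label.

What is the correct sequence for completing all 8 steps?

5, 6, 3, 8, 2, 7, 1, 4

Nothing is required for 5 and 6. 5 has the earlier label → 5 first.
Now 6 and 8 have their prerequisites met. 6 has the earlier label, so 6 next.
3 and 8 are both available; 3 has the earlier label → 3.
That leaves 8 as the only ready step → 8.
Next only 2 has its prerequisites met → 2.
7 needed 2, now all done → 7.
1 needed 7, now all done → 1.
4 needed 1, now all done → 4.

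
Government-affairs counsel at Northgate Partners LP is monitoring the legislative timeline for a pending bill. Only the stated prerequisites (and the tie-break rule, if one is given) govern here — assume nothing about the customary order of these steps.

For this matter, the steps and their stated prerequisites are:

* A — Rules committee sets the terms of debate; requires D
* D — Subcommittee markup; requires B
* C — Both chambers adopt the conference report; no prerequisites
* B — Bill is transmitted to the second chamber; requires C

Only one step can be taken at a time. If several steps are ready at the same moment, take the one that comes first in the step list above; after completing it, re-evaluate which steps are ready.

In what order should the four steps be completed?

C is the only step with nothing outstanding, so it goes first.
B is the only step now ready → B.
D is the only step now ready → D.
A needed D, now all done → A.

C, B, D, A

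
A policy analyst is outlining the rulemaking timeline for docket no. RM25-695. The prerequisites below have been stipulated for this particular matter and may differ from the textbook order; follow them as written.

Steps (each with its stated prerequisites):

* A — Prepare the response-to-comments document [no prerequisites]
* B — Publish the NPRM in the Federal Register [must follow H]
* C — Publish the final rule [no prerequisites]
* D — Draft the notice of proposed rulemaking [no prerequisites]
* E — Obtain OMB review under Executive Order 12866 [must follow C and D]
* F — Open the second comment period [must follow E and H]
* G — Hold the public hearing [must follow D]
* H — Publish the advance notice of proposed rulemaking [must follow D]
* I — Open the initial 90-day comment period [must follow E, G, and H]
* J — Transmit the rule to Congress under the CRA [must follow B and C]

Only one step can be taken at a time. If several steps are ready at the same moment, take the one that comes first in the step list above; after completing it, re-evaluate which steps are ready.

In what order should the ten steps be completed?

A, C, D, E, G, H, B, F, I, J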